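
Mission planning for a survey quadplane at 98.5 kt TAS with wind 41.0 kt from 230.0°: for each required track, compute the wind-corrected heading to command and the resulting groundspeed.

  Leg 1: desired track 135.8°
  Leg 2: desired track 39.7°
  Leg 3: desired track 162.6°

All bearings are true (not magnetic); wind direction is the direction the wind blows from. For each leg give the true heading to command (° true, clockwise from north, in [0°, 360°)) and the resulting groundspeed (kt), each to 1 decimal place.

Leg 1: desired track 135.8°; wind correction +24.5° → command heading 160.3°, groundspeed 92.6 kt
Leg 2: desired track 39.7°; wind correction -4.3° → command heading 35.4°, groundspeed 138.6 kt
Leg 3: desired track 162.6°; wind correction +22.6° → command heading 185.2°, groundspeed 75.2 kt

Leg 1: heading=160.3°, groundspeed=92.6 kt
Leg 2: heading=35.4°, groundspeed=138.6 kt
Leg 3: heading=185.2°, groundspeed=75.2 kt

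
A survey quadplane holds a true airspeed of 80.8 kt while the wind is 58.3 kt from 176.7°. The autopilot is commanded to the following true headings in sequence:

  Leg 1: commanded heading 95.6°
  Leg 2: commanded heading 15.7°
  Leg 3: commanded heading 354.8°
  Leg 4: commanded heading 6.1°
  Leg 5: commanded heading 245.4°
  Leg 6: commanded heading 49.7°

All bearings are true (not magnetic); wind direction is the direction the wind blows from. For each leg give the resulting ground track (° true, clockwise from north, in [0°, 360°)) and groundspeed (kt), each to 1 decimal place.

Leg 1: heading 95.6°; drift -38.7° → track 56.9°, groundspeed 92.0 kt
Leg 2: heading 15.7°; drift -7.9° → track 7.8°, groundspeed 137.2 kt
Leg 3: heading 354.8°; drift +0.8° → track 355.6°, groundspeed 139.1 kt
Leg 4: heading 6.1°; drift -3.9° → track 2.2°, groundspeed 138.6 kt
Leg 5: heading 245.4°; drift +42.3° → track 287.7°, groundspeed 80.7 kt
Leg 6: heading 49.7°; drift -21.9° → track 27.8°, groundspeed 124.9 kt

Leg 1: track=56.9°, groundspeed=92.0 kt
Leg 2: track=7.8°, groundspeed=137.2 kt
Leg 3: track=355.6°, groundspeed=139.1 kt
Leg 4: track=2.2°, groundspeed=138.6 kt
Leg 5: track=287.7°, groundspeed=80.7 kt
Leg 6: track=27.8°, groundspeed=124.9 kt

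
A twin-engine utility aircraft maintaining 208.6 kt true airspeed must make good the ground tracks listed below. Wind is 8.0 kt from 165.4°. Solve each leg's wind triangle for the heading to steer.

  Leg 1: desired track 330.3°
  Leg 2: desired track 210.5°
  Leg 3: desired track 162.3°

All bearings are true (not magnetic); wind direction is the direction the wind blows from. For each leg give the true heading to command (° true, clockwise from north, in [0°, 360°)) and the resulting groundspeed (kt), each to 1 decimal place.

Leg 1: desired track 330.3°; wind correction -0.6° → command heading 329.7°, groundspeed 216.3 kt
Leg 2: desired track 210.5°; wind correction -1.6° → command heading 208.9°, groundspeed 202.9 kt
Leg 3: desired track 162.3°; wind correction +0.1° → command heading 162.4°, groundspeed 200.6 kt

Leg 1: heading=329.7°, groundspeed=216.3 kt
Leg 2: heading=208.9°, groundspeed=202.9 kt
Leg 3: heading=162.4°, groundspeed=200.6 kt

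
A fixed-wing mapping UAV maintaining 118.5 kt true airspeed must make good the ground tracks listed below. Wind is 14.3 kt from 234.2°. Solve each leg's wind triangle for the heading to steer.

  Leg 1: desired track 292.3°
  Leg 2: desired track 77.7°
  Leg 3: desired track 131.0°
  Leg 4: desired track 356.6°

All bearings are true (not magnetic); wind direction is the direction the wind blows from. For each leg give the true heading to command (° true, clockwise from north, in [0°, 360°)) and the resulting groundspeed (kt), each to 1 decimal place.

Leg 1: heading=286.4°, groundspeed=110.3 kt
Leg 2: heading=80.5°, groundspeed=131.5 kt
Leg 3: heading=137.7°, groundspeed=120.9 kt
Leg 4: heading=350.8°, groundspeed=125.5 kt

Leg 1: desired track 292.3°; wind correction -5.9° → command heading 286.4°, groundspeed 110.3 kt
Leg 2: desired track 77.7°; wind correction +2.8° → command heading 80.5°, groundspeed 131.5 kt
Leg 3: desired track 131.0°; wind correction +6.7° → command heading 137.7°, groundspeed 120.9 kt
Leg 4: desired track 356.6°; wind correction -5.8° → command heading 350.8°, groundspeed 125.5 kt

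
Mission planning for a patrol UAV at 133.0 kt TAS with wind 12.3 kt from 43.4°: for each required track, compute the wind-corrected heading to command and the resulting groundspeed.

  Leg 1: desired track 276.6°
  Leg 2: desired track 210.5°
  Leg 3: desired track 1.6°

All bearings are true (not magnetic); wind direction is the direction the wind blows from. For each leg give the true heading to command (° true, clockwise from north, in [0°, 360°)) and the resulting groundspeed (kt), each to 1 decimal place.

Leg 1: heading=280.8°, groundspeed=140.0 kt
Leg 2: heading=209.3°, groundspeed=145.0 kt
Leg 3: heading=5.1°, groundspeed=123.6 kt

Leg 1: desired track 276.6°; wind correction +4.2° → command heading 280.8°, groundspeed 140.0 kt
Leg 2: desired track 210.5°; wind correction -1.2° → command heading 209.3°, groundspeed 145.0 kt
Leg 3: desired track 1.6°; wind correction +3.5° → command heading 5.1°, groundspeed 123.6 kt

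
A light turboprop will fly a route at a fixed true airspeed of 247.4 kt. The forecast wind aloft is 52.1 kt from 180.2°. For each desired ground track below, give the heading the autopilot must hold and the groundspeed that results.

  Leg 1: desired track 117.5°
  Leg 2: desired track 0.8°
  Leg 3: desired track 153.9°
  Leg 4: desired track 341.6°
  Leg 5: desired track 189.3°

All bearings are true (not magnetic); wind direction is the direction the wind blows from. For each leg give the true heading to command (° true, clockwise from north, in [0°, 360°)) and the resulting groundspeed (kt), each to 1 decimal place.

Leg 1: heading=128.3°, groundspeed=219.1 kt
Leg 2: heading=0.9°, groundspeed=299.5 kt
Leg 3: heading=159.3°, groundspeed=199.6 kt
Leg 4: heading=337.7°, groundspeed=296.2 kt
Leg 5: heading=187.4°, groundspeed=195.8 kt

Leg 1: desired track 117.5°; wind correction +10.8° → command heading 128.3°, groundspeed 219.1 kt
Leg 2: desired track 0.8°; wind correction +0.1° → command heading 0.9°, groundspeed 299.5 kt
Leg 3: desired track 153.9°; wind correction +5.4° → command heading 159.3°, groundspeed 199.6 kt
Leg 4: desired track 341.6°; wind correction -3.9° → command heading 337.7°, groundspeed 296.2 kt
Leg 5: desired track 189.3°; wind correction -1.9° → command heading 187.4°, groundspeed 195.8 kt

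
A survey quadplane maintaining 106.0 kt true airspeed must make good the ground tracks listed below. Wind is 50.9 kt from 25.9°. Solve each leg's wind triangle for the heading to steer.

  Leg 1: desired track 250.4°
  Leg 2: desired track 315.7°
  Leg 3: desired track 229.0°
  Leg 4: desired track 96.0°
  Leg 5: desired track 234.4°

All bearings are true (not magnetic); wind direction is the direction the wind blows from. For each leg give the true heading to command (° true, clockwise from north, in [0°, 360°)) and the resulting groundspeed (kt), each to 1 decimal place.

Leg 1: heading=270.1°, groundspeed=136.1 kt
Leg 2: heading=342.6°, groundspeed=77.3 kt
Leg 3: heading=239.9°, groundspeed=150.9 kt
Leg 4: heading=69.2°, groundspeed=77.3 kt
Leg 5: heading=247.6°, groundspeed=147.9 kt

Leg 1: desired track 250.4°; wind correction +19.7° → command heading 270.1°, groundspeed 136.1 kt
Leg 2: desired track 315.7°; wind correction +26.9° → command heading 342.6°, groundspeed 77.3 kt
Leg 3: desired track 229.0°; wind correction +10.9° → command heading 239.9°, groundspeed 150.9 kt
Leg 4: desired track 96.0°; wind correction -26.8° → command heading 69.2°, groundspeed 77.3 kt
Leg 5: desired track 234.4°; wind correction +13.2° → command heading 247.6°, groundspeed 147.9 kt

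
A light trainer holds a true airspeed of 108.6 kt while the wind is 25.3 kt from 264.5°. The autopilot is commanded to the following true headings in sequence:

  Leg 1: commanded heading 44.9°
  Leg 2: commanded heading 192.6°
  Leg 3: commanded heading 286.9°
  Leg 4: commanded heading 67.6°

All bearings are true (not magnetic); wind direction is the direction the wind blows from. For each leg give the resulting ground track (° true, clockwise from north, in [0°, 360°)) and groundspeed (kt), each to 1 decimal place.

Leg 1: track=52.1°, groundspeed=129.1 kt
Leg 2: track=179.2°, groundspeed=103.6 kt
Leg 3: track=293.4°, groundspeed=85.8 kt
Leg 4: track=70.8°, groundspeed=133.0 kt

Leg 1: heading 44.9°; drift +7.2° → track 52.1°, groundspeed 129.1 kt
Leg 2: heading 192.6°; drift -13.4° → track 179.2°, groundspeed 103.6 kt
Leg 3: heading 286.9°; drift +6.5° → track 293.4°, groundspeed 85.8 kt
Leg 4: heading 67.6°; drift +3.2° → track 70.8°, groundspeed 133.0 kt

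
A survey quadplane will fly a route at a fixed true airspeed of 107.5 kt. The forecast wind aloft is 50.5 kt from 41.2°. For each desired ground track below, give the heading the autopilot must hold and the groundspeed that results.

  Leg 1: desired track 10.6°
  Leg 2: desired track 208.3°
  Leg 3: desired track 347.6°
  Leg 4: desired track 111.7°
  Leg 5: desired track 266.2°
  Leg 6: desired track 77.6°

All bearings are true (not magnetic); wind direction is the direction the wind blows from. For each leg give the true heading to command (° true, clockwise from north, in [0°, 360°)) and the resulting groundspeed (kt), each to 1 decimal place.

Leg 1: heading=24.4°, groundspeed=60.9 kt
Leg 2: heading=202.3°, groundspeed=156.1 kt
Leg 3: heading=9.8°, groundspeed=69.6 kt
Leg 4: heading=85.4°, groundspeed=79.5 kt
Leg 5: heading=285.6°, groundspeed=137.1 kt
Leg 6: heading=61.4°, groundspeed=62.6 kt

Leg 1: desired track 10.6°; wind correction +13.8° → command heading 24.4°, groundspeed 60.9 kt
Leg 2: desired track 208.3°; wind correction -6.0° → command heading 202.3°, groundspeed 156.1 kt
Leg 3: desired track 347.6°; wind correction +22.2° → command heading 9.8°, groundspeed 69.6 kt
Leg 4: desired track 111.7°; wind correction -26.3° → command heading 85.4°, groundspeed 79.5 kt
Leg 5: desired track 266.2°; wind correction +19.4° → command heading 285.6°, groundspeed 137.1 kt
Leg 6: desired track 77.6°; wind correction -16.2° → command heading 61.4°, groundspeed 62.6 kt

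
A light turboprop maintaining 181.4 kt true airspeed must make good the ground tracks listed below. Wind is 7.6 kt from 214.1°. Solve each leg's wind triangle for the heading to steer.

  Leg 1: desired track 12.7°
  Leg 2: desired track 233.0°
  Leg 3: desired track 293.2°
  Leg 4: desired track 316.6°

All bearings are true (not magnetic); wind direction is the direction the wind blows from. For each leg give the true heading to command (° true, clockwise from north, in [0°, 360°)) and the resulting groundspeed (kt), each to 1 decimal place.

Leg 1: heading=11.8°, groundspeed=188.5 kt
Leg 2: heading=232.2°, groundspeed=174.2 kt
Leg 3: heading=290.8°, groundspeed=179.8 kt
Leg 4: heading=314.3°, groundspeed=182.9 kt

Leg 1: desired track 12.7°; wind correction -0.9° → command heading 11.8°, groundspeed 188.5 kt
Leg 2: desired track 233.0°; wind correction -0.8° → command heading 232.2°, groundspeed 174.2 kt
Leg 3: desired track 293.2°; wind correction -2.4° → command heading 290.8°, groundspeed 179.8 kt
Leg 4: desired track 316.6°; wind correction -2.3° → command heading 314.3°, groundspeed 182.9 kt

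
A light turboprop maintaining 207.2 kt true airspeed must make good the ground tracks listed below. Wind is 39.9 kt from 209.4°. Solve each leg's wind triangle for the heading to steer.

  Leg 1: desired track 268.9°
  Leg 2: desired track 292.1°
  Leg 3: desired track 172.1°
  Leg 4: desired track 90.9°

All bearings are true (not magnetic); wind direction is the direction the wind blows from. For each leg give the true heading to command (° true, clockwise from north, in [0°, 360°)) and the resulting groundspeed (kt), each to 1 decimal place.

Leg 1: desired track 268.9°; wind correction -9.6° → command heading 259.3°, groundspeed 184.1 kt
Leg 2: desired track 292.1°; wind correction -11.0° → command heading 281.1°, groundspeed 198.3 kt
Leg 3: desired track 172.1°; wind correction +6.7° → command heading 178.8°, groundspeed 174.0 kt
Leg 4: desired track 90.9°; wind correction +9.7° → command heading 100.6°, groundspeed 223.3 kt

Leg 1: heading=259.3°, groundspeed=184.1 kt
Leg 2: heading=281.1°, groundspeed=198.3 kt
Leg 3: heading=178.8°, groundspeed=174.0 kt
Leg 4: heading=100.6°, groundspeed=223.3 kt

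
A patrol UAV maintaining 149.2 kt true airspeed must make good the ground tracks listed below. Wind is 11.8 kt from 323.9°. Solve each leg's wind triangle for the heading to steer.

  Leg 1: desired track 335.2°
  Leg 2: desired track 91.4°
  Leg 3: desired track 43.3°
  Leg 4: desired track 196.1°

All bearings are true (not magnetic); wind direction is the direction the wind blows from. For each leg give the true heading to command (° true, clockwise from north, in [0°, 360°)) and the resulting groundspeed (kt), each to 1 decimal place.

Leg 1: desired track 335.2°; wind correction -0.9° → command heading 334.3°, groundspeed 137.6 kt
Leg 2: desired track 91.4°; wind correction -3.6° → command heading 87.8°, groundspeed 156.1 kt
Leg 3: desired track 43.3°; wind correction -4.5° → command heading 38.8°, groundspeed 146.6 kt
Leg 4: desired track 196.1°; wind correction +3.6° → command heading 199.7°, groundspeed 156.1 kt

Leg 1: heading=334.3°, groundspeed=137.6 kt
Leg 2: heading=87.8°, groundspeed=156.1 kt
Leg 3: heading=38.8°, groundspeed=146.6 kt
Leg 4: heading=199.7°, groundspeed=156.1 kt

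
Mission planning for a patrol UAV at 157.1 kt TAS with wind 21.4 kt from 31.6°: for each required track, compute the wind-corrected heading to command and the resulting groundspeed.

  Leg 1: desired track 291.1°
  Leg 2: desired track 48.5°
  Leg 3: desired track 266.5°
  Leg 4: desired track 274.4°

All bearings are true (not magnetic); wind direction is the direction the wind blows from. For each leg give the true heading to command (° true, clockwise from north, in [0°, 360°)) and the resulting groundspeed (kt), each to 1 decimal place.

Leg 1: desired track 291.1°; wind correction +7.7° → command heading 298.8°, groundspeed 159.6 kt
Leg 2: desired track 48.5°; wind correction -2.3° → command heading 46.2°, groundspeed 136.5 kt
Leg 3: desired track 266.5°; wind correction +6.4° → command heading 272.9°, groundspeed 168.4 kt
Leg 4: desired track 274.4°; wind correction +7.0° → command heading 281.4°, groundspeed 165.7 kt

Leg 1: heading=298.8°, groundspeed=159.6 kt
Leg 2: heading=46.2°, groundspeed=136.5 kt
Leg 3: heading=272.9°, groundspeed=168.4 kt
Leg 4: heading=281.4°, groundspeed=165.7 kt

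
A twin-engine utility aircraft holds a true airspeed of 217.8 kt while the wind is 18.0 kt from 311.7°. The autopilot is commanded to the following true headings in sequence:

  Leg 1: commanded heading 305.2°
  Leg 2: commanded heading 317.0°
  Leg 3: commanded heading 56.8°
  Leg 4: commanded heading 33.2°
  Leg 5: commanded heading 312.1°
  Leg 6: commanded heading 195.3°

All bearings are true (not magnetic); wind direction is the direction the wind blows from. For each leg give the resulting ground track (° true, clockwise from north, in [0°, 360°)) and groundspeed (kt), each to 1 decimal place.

Leg 1: track=304.6°, groundspeed=199.9 kt
Leg 2: track=317.5°, groundspeed=199.9 kt
Leg 3: track=61.3°, groundspeed=223.2 kt
Leg 4: track=37.9°, groundspeed=215.9 kt
Leg 5: track=312.1°, groundspeed=199.8 kt
Leg 6: track=191.2°, groundspeed=226.4 kt

Leg 1: heading 305.2°; drift -0.6° → track 304.6°, groundspeed 199.9 kt
Leg 2: heading 317.0°; drift +0.5° → track 317.5°, groundspeed 199.9 kt
Leg 3: heading 56.8°; drift +4.5° → track 61.3°, groundspeed 223.2 kt
Leg 4: heading 33.2°; drift +4.7° → track 37.9°, groundspeed 215.9 kt
Leg 5: heading 312.1°; drift +0.0° → track 312.1°, groundspeed 199.8 kt
Leg 6: heading 195.3°; drift -4.1° → track 191.2°, groundspeed 226.4 kt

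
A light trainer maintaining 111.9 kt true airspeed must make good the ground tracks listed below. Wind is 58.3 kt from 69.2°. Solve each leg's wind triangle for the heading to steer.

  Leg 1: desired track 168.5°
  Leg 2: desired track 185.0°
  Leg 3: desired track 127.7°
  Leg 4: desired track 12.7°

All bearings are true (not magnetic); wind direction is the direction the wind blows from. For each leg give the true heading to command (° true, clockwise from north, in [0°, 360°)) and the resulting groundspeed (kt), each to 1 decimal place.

Leg 1: heading=137.6°, groundspeed=105.4 kt
Leg 2: heading=157.0°, groundspeed=124.2 kt
Leg 3: heading=101.3°, groundspeed=69.8 kt
Leg 4: heading=38.5°, groundspeed=68.6 kt

Leg 1: desired track 168.5°; wind correction -30.9° → command heading 137.6°, groundspeed 105.4 kt
Leg 2: desired track 185.0°; wind correction -28.0° → command heading 157.0°, groundspeed 124.2 kt
Leg 3: desired track 127.7°; wind correction -26.4° → command heading 101.3°, groundspeed 69.8 kt
Leg 4: desired track 12.7°; wind correction +25.8° → command heading 38.5°, groundspeed 68.6 kt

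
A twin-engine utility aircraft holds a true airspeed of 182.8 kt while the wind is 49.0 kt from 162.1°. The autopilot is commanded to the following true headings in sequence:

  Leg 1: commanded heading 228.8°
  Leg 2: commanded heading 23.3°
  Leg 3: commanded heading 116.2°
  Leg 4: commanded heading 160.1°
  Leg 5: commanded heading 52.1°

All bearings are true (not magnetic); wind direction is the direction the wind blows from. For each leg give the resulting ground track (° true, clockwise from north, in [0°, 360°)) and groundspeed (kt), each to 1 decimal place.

Leg 1: heading 228.8°; drift +15.4° → track 244.2°, groundspeed 169.5 kt
Leg 2: heading 23.3°; drift -8.4° → track 14.9°, groundspeed 222.0 kt
Leg 3: heading 116.2°; drift -13.3° → track 102.9°, groundspeed 152.8 kt
Leg 4: heading 160.1°; drift -0.7° → track 159.4°, groundspeed 133.8 kt
Leg 5: heading 52.1°; drift -13.0° → track 39.1°, groundspeed 204.8 kt

Leg 1: track=244.2°, groundspeed=169.5 kt
Leg 2: track=14.9°, groundspeed=222.0 kt
Leg 3: track=102.9°, groundspeed=152.8 kt
Leg 4: track=159.4°, groundspeed=133.8 kt
Leg 5: track=39.1°, groundspeed=204.8 kt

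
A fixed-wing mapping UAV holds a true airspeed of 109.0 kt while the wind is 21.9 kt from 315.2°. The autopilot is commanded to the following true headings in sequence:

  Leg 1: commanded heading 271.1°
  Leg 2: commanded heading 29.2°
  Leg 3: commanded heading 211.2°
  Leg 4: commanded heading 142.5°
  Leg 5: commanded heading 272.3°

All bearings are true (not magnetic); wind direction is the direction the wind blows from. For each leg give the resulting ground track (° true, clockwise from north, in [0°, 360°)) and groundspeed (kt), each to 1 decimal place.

Leg 1: track=261.8°, groundspeed=94.5 kt
Leg 2: track=40.8°, groundspeed=105.1 kt
Leg 3: track=200.7°, groundspeed=116.3 kt
Leg 4: track=141.3°, groundspeed=130.8 kt
Leg 5: track=263.2°, groundspeed=94.1 kt

Leg 1: heading 271.1°; drift -9.3° → track 261.8°, groundspeed 94.5 kt
Leg 2: heading 29.2°; drift +11.6° → track 40.8°, groundspeed 105.1 kt
Leg 3: heading 211.2°; drift -10.5° → track 200.7°, groundspeed 116.3 kt
Leg 4: heading 142.5°; drift -1.2° → track 141.3°, groundspeed 130.8 kt
Leg 5: heading 272.3°; drift -9.1° → track 263.2°, groundspeed 94.1 kt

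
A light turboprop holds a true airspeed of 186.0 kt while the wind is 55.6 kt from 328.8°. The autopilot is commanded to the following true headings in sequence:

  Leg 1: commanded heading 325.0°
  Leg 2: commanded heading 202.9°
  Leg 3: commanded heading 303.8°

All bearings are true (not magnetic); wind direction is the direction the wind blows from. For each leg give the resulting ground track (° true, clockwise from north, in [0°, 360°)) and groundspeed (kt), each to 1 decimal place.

Leg 1: track=323.4°, groundspeed=130.6 kt
Leg 2: track=191.3°, groundspeed=223.2 kt
Leg 3: track=294.0°, groundspeed=137.6 kt

Leg 1: heading 325.0°; drift -1.6° → track 323.4°, groundspeed 130.6 kt
Leg 2: heading 202.9°; drift -11.6° → track 191.3°, groundspeed 223.2 kt
Leg 3: heading 303.8°; drift -9.8° → track 294.0°, groundspeed 137.6 kt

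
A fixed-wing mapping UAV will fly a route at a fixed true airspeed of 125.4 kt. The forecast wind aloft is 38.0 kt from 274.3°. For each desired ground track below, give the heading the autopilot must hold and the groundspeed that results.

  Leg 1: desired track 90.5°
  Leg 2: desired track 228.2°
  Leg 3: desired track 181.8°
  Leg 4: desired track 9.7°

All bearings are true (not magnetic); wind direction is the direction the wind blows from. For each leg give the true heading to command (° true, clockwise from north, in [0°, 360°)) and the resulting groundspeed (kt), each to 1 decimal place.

Leg 1: heading=89.3°, groundspeed=163.3 kt
Leg 2: heading=240.8°, groundspeed=96.0 kt
Leg 3: heading=199.4°, groundspeed=121.2 kt
Leg 4: heading=352.1°, groundspeed=123.1 kt

Leg 1: desired track 90.5°; wind correction -1.2° → command heading 89.3°, groundspeed 163.3 kt
Leg 2: desired track 228.2°; wind correction +12.6° → command heading 240.8°, groundspeed 96.0 kt
Leg 3: desired track 181.8°; wind correction +17.6° → command heading 199.4°, groundspeed 121.2 kt
Leg 4: desired track 9.7°; wind correction -17.6° → command heading 352.1°, groundspeed 123.1 kt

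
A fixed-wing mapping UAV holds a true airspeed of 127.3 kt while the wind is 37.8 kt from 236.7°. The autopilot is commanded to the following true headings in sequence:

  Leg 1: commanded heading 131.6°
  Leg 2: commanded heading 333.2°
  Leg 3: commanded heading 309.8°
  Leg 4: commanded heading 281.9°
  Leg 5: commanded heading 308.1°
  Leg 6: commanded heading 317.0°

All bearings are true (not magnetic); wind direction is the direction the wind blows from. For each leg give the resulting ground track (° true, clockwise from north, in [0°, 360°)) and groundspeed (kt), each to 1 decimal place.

Leg 1: heading 131.6°; drift -14.9° → track 116.7°, groundspeed 141.9 kt
Leg 2: heading 333.2°; drift +15.9° → track 349.1°, groundspeed 136.8 kt
Leg 3: heading 309.8°; drift +17.3° → track 327.1°, groundspeed 121.8 kt
Leg 4: heading 281.9°; drift +14.9° → track 296.8°, groundspeed 104.2 kt
Leg 5: heading 308.1°; drift +17.3° → track 325.4°, groundspeed 120.7 kt
Leg 6: heading 317.0°; drift +17.1° → track 334.1°, groundspeed 126.5 kt

Leg 1: track=116.7°, groundspeed=141.9 kt
Leg 2: track=349.1°, groundspeed=136.8 kt
Leg 3: track=327.1°, groundspeed=121.8 kt
Leg 4: track=296.8°, groundspeed=104.2 kt
Leg 5: track=325.4°, groundspeed=120.7 kt
Leg 6: track=334.1°, groundspeed=126.5 kt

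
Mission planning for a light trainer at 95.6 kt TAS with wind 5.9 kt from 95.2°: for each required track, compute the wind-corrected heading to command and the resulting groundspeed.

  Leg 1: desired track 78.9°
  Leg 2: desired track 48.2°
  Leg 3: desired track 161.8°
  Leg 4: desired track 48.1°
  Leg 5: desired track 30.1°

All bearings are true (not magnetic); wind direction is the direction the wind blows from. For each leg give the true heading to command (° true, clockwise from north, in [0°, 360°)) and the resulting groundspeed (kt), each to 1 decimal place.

Leg 1: heading=79.9°, groundspeed=89.9 kt
Leg 2: heading=50.8°, groundspeed=91.5 kt
Leg 3: heading=158.6°, groundspeed=93.1 kt
Leg 4: heading=50.7°, groundspeed=91.5 kt
Leg 5: heading=33.3°, groundspeed=93.0 kt

Leg 1: desired track 78.9°; wind correction +1.0° → command heading 79.9°, groundspeed 89.9 kt
Leg 2: desired track 48.2°; wind correction +2.6° → command heading 50.8°, groundspeed 91.5 kt
Leg 3: desired track 161.8°; wind correction -3.2° → command heading 158.6°, groundspeed 93.1 kt
Leg 4: desired track 48.1°; wind correction +2.6° → command heading 50.7°, groundspeed 91.5 kt
Leg 5: desired track 30.1°; wind correction +3.2° → command heading 33.3°, groundspeed 93.0 kt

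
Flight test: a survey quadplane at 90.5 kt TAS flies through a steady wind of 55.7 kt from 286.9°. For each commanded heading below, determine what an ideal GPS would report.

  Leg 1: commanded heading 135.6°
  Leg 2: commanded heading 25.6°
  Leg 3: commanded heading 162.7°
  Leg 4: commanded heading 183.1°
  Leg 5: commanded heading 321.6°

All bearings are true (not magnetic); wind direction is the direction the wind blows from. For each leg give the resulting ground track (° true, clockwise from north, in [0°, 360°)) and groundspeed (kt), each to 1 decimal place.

Leg 1: heading 135.6°; drift -10.9° → track 124.7°, groundspeed 141.9 kt
Leg 2: heading 25.6°; drift +29.1° → track 54.7°, groundspeed 113.2 kt
Leg 3: heading 162.7°; drift -20.7° → track 142.0°, groundspeed 130.2 kt
Leg 4: heading 183.1°; drift -27.5° → track 155.6°, groundspeed 117.0 kt
Leg 5: heading 321.6°; drift +35.3° → track 356.9°, groundspeed 54.8 kt

Leg 1: track=124.7°, groundspeed=141.9 kt
Leg 2: track=54.7°, groundspeed=113.2 kt
Leg 3: track=142.0°, groundspeed=130.2 kt
Leg 4: track=155.6°, groundspeed=117.0 kt
Leg 5: track=356.9°, groundspeed=54.8 kt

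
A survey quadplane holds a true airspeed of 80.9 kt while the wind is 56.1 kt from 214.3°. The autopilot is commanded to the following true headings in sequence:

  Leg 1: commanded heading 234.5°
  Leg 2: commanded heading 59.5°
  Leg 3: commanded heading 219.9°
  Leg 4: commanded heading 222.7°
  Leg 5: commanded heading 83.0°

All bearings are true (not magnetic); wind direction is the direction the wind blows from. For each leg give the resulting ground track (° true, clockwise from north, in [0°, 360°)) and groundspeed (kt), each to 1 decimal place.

Leg 1: heading 234.5°; drift +34.4° → track 268.9°, groundspeed 34.3 kt
Leg 2: heading 59.5°; drift -10.3° → track 49.2°, groundspeed 133.8 kt
Leg 3: heading 219.9°; drift +12.3° → track 232.2°, groundspeed 25.7 kt
Leg 4: heading 222.7°; drift +17.9° → track 240.6°, groundspeed 26.7 kt
Leg 5: heading 83.0°; drift -19.7° → track 63.3°, groundspeed 125.2 kt

Leg 1: track=268.9°, groundspeed=34.3 kt
Leg 2: track=49.2°, groundspeed=133.8 kt
Leg 3: track=232.2°, groundspeed=25.7 kt
Leg 4: track=240.6°, groundspeed=26.7 kt
Leg 5: track=63.3°, groundspeed=125.2 kt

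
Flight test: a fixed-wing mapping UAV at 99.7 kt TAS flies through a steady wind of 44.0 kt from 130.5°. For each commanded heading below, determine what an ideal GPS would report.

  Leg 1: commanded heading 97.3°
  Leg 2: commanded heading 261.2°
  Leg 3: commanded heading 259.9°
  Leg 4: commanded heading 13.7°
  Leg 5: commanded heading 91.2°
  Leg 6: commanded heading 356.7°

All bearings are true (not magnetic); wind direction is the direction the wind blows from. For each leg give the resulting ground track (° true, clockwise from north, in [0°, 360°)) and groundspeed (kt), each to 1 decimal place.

Leg 1: heading 97.3°; drift -21.0° → track 76.3°, groundspeed 67.3 kt
Leg 2: heading 261.2°; drift +14.6° → track 275.8°, groundspeed 132.7 kt
Leg 3: heading 259.9°; drift +14.9° → track 274.8°, groundspeed 132.1 kt
Leg 4: heading 13.7°; drift -18.2° → track 355.5°, groundspeed 125.8 kt
Leg 5: heading 91.2°; drift -23.0° → track 68.2°, groundspeed 71.3 kt
Leg 6: heading 356.7°; drift -13.7° → track 343.0°, groundspeed 134.0 kt

Leg 1: track=76.3°, groundspeed=67.3 kt
Leg 2: track=275.8°, groundspeed=132.7 kt
Leg 3: track=274.8°, groundspeed=132.1 kt
Leg 4: track=355.5°, groundspeed=125.8 kt
Leg 5: track=68.2°, groundspeed=71.3 kt
Leg 6: track=343.0°, groundspeed=134.0 kt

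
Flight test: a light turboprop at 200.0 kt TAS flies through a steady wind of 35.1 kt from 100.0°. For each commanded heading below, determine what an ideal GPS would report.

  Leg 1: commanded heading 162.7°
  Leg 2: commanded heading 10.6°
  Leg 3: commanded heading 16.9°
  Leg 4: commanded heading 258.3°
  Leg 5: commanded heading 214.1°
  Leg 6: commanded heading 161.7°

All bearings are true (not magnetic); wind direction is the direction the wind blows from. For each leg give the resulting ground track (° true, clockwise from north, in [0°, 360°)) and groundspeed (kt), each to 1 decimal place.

Leg 1: heading 162.7°; drift +9.6° → track 172.3°, groundspeed 186.5 kt
Leg 2: heading 10.6°; drift -10.0° → track 0.6°, groundspeed 202.7 kt
Leg 3: heading 16.9°; drift -10.1° → track 6.8°, groundspeed 198.9 kt
Leg 4: heading 258.3°; drift +3.2° → track 261.5°, groundspeed 233.0 kt
Leg 5: heading 214.1°; drift +8.5° → track 222.6°, groundspeed 216.7 kt
Leg 6: heading 161.7°; drift +9.6° → track 171.3°, groundspeed 185.9 kt

Leg 1: track=172.3°, groundspeed=186.5 kt
Leg 2: track=0.6°, groundspeed=202.7 kt
Leg 3: track=6.8°, groundspeed=198.9 kt
Leg 4: track=261.5°, groundspeed=233.0 kt
Leg 5: track=222.6°, groundspeed=216.7 kt
Leg 6: track=171.3°, groundspeed=185.9 kt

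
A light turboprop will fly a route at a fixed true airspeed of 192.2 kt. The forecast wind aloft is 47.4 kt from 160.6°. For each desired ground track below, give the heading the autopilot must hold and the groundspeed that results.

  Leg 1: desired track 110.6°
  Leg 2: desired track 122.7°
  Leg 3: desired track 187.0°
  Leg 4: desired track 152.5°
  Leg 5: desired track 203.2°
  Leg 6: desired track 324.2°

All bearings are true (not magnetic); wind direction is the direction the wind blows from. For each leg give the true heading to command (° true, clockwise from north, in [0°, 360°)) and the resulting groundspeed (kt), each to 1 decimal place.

Leg 1: heading=121.5°, groundspeed=158.3 kt
Leg 2: heading=131.4°, groundspeed=152.6 kt
Leg 3: heading=180.7°, groundspeed=148.6 kt
Leg 4: heading=154.5°, groundspeed=145.2 kt
Leg 5: heading=193.6°, groundspeed=154.6 kt
Leg 6: heading=320.2°, groundspeed=237.2 kt

Leg 1: desired track 110.6°; wind correction +10.9° → command heading 121.5°, groundspeed 158.3 kt
Leg 2: desired track 122.7°; wind correction +8.7° → command heading 131.4°, groundspeed 152.6 kt
Leg 3: desired track 187.0°; wind correction -6.3° → command heading 180.7°, groundspeed 148.6 kt
Leg 4: desired track 152.5°; wind correction +2.0° → command heading 154.5°, groundspeed 145.2 kt
Leg 5: desired track 203.2°; wind correction -9.6° → command heading 193.6°, groundspeed 154.6 kt
Leg 6: desired track 324.2°; wind correction -4.0° → command heading 320.2°, groundspeed 237.2 kt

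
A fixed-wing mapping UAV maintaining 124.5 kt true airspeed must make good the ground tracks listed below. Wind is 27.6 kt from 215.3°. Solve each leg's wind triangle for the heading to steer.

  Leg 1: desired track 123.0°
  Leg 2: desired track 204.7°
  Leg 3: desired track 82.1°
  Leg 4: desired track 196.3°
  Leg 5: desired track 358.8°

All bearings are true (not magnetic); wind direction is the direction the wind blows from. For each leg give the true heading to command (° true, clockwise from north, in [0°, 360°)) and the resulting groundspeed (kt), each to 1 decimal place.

Leg 1: heading=135.8°, groundspeed=122.5 kt
Leg 2: heading=207.0°, groundspeed=97.3 kt
Leg 3: heading=91.4°, groundspeed=141.8 kt
Leg 4: heading=200.4°, groundspeed=98.1 kt
Leg 5: heading=351.2°, groundspeed=145.6 kt

Leg 1: desired track 123.0°; wind correction +12.8° → command heading 135.8°, groundspeed 122.5 kt
Leg 2: desired track 204.7°; wind correction +2.3° → command heading 207.0°, groundspeed 97.3 kt
Leg 3: desired track 82.1°; wind correction +9.3° → command heading 91.4°, groundspeed 141.8 kt
Leg 4: desired track 196.3°; wind correction +4.1° → command heading 200.4°, groundspeed 98.1 kt
Leg 5: desired track 358.8°; wind correction -7.6° → command heading 351.2°, groundspeed 145.6 kt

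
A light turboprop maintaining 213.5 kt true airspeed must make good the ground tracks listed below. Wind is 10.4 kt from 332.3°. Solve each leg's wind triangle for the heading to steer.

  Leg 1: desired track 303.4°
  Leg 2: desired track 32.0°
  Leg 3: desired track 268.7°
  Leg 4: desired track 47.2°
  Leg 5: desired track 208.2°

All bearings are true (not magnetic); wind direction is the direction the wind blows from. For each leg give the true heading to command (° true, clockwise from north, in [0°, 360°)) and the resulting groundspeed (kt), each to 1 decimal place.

Leg 1: heading=304.7°, groundspeed=204.3 kt
Leg 2: heading=29.6°, groundspeed=208.1 kt
Leg 3: heading=271.2°, groundspeed=208.7 kt
Leg 4: heading=44.5°, groundspeed=210.6 kt
Leg 5: heading=210.5°, groundspeed=219.2 kt

Leg 1: desired track 303.4°; wind correction +1.3° → command heading 304.7°, groundspeed 204.3 kt
Leg 2: desired track 32.0°; wind correction -2.4° → command heading 29.6°, groundspeed 208.1 kt
Leg 3: desired track 268.7°; wind correction +2.5° → command heading 271.2°, groundspeed 208.7 kt
Leg 4: desired track 47.2°; wind correction -2.7° → command heading 44.5°, groundspeed 210.6 kt
Leg 5: desired track 208.2°; wind correction +2.3° → command heading 210.5°, groundspeed 219.2 kt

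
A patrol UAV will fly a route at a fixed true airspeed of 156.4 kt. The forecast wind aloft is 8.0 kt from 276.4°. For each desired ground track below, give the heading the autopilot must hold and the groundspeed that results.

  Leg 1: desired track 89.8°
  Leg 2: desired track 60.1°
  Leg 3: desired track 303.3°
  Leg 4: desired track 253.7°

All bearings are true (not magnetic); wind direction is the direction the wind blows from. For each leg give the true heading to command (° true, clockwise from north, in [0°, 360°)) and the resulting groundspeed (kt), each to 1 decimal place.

Leg 1: heading=89.5°, groundspeed=164.3 kt
Leg 2: heading=58.4°, groundspeed=162.8 kt
Leg 3: heading=302.0°, groundspeed=149.2 kt
Leg 4: heading=254.8°, groundspeed=149.0 kt

Leg 1: desired track 89.8°; wind correction -0.3° → command heading 89.5°, groundspeed 164.3 kt
Leg 2: desired track 60.1°; wind correction -1.7° → command heading 58.4°, groundspeed 162.8 kt
Leg 3: desired track 303.3°; wind correction -1.3° → command heading 302.0°, groundspeed 149.2 kt
Leg 4: desired track 253.7°; wind correction +1.1° → command heading 254.8°, groundspeed 149.0 kt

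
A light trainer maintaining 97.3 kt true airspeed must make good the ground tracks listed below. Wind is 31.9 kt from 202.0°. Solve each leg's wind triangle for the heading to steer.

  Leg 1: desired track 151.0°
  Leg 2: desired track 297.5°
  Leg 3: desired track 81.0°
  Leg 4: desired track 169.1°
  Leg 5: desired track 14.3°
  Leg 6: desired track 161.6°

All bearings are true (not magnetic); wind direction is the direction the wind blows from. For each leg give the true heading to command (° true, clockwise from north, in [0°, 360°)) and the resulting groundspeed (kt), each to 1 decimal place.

Leg 1: heading=165.8°, groundspeed=74.0 kt
Leg 2: heading=278.5°, groundspeed=95.0 kt
Leg 3: heading=97.3°, groundspeed=109.8 kt
Leg 4: heading=179.4°, groundspeed=69.0 kt
Leg 5: heading=11.8°, groundspeed=128.8 kt
Leg 6: heading=173.9°, groundspeed=70.8 kt

Leg 1: desired track 151.0°; wind correction +14.8° → command heading 165.8°, groundspeed 74.0 kt
Leg 2: desired track 297.5°; wind correction -19.0° → command heading 278.5°, groundspeed 95.0 kt
Leg 3: desired track 81.0°; wind correction +16.3° → command heading 97.3°, groundspeed 109.8 kt
Leg 4: desired track 169.1°; wind correction +10.3° → command heading 179.4°, groundspeed 69.0 kt
Leg 5: desired track 14.3°; wind correction -2.5° → command heading 11.8°, groundspeed 128.8 kt
Leg 6: desired track 161.6°; wind correction +12.3° → command heading 173.9°, groundspeed 70.8 kt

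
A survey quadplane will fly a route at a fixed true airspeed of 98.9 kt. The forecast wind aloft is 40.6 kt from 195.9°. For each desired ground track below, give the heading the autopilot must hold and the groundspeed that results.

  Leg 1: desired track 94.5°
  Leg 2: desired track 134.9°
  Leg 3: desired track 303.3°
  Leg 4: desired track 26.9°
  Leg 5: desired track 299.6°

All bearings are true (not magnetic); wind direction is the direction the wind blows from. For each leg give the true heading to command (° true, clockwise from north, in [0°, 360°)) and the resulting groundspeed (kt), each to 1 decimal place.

Leg 1: desired track 94.5°; wind correction +23.7° → command heading 118.2°, groundspeed 98.6 kt
Leg 2: desired track 134.9°; wind correction +21.0° → command heading 155.9°, groundspeed 72.6 kt
Leg 3: desired track 303.3°; wind correction -23.1° → command heading 280.2°, groundspeed 103.1 kt
Leg 4: desired track 26.9°; wind correction +4.5° → command heading 31.4°, groundspeed 138.5 kt
Leg 5: desired track 299.6°; wind correction -23.5° → command heading 276.1°, groundspeed 100.3 kt

Leg 1: heading=118.2°, groundspeed=98.6 kt
Leg 2: heading=155.9°, groundspeed=72.6 kt
Leg 3: heading=280.2°, groundspeed=103.1 kt
Leg 4: heading=31.4°, groundspeed=138.5 kt
Leg 5: heading=276.1°, groundspeed=100.3 kt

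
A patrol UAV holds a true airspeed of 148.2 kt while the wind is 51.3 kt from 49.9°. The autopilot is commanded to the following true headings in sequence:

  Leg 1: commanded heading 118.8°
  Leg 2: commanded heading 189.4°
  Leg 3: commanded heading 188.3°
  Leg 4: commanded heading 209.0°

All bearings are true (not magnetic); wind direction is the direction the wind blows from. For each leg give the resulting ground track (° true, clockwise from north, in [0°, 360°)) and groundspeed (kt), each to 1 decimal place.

Leg 1: track=139.0°, groundspeed=138.3 kt
Leg 2: track=199.5°, groundspeed=190.2 kt
Leg 3: track=198.6°, groundspeed=189.6 kt
Leg 4: track=214.3°, groundspeed=197.0 kt

Leg 1: heading 118.8°; drift +20.2° → track 139.0°, groundspeed 138.3 kt
Leg 2: heading 189.4°; drift +10.1° → track 199.5°, groundspeed 190.2 kt
Leg 3: heading 188.3°; drift +10.3° → track 198.6°, groundspeed 189.6 kt
Leg 4: heading 209.0°; drift +5.3° → track 214.3°, groundspeed 197.0 kt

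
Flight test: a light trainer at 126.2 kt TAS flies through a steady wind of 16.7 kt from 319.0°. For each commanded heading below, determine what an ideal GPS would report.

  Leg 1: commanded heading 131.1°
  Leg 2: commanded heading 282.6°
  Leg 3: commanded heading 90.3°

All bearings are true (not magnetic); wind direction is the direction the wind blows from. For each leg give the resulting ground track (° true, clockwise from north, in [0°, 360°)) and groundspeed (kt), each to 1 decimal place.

Leg 1: track=132.0°, groundspeed=142.8 kt
Leg 2: track=277.6°, groundspeed=113.2 kt
Leg 3: track=95.5°, groundspeed=137.8 kt

Leg 1: heading 131.1°; drift +0.9° → track 132.0°, groundspeed 142.8 kt
Leg 2: heading 282.6°; drift -5.0° → track 277.6°, groundspeed 113.2 kt
Leg 3: heading 90.3°; drift +5.2° → track 95.5°, groundspeed 137.8 kt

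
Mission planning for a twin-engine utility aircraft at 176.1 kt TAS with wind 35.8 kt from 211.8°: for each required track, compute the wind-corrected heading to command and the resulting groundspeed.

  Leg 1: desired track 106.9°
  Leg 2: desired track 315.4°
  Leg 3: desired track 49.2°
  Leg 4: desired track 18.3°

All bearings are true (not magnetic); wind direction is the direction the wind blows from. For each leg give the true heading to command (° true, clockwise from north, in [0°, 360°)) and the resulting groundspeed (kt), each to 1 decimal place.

Leg 1: heading=118.2°, groundspeed=181.9 kt
Leg 2: heading=304.0°, groundspeed=181.0 kt
Leg 3: heading=52.7°, groundspeed=209.9 kt
Leg 4: heading=15.6°, groundspeed=210.7 kt

Leg 1: desired track 106.9°; wind correction +11.3° → command heading 118.2°, groundspeed 181.9 kt
Leg 2: desired track 315.4°; wind correction -11.4° → command heading 304.0°, groundspeed 181.0 kt
Leg 3: desired track 49.2°; wind correction +3.5° → command heading 52.7°, groundspeed 209.9 kt
Leg 4: desired track 18.3°; wind correction -2.7° → command heading 15.6°, groundspeed 210.7 kt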